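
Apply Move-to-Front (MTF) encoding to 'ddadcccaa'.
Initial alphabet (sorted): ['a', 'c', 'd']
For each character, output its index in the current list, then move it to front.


MTF encoding:
'd': index 2 in ['a', 'c', 'd'] -> ['d', 'a', 'c']
'd': index 0 in ['d', 'a', 'c'] -> ['d', 'a', 'c']
'a': index 1 in ['d', 'a', 'c'] -> ['a', 'd', 'c']
'd': index 1 in ['a', 'd', 'c'] -> ['d', 'a', 'c']
'c': index 2 in ['d', 'a', 'c'] -> ['c', 'd', 'a']
'c': index 0 in ['c', 'd', 'a'] -> ['c', 'd', 'a']
'c': index 0 in ['c', 'd', 'a'] -> ['c', 'd', 'a']
'a': index 2 in ['c', 'd', 'a'] -> ['a', 'c', 'd']
'a': index 0 in ['a', 'c', 'd'] -> ['a', 'c', 'd']


Output: [2, 0, 1, 1, 2, 0, 0, 2, 0]


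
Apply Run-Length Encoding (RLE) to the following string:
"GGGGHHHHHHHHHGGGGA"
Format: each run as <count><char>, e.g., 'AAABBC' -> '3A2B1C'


Scanning runs left to right:
  i=0: run of 'G' x 4 -> '4G'
  i=4: run of 'H' x 9 -> '9H'
  i=13: run of 'G' x 4 -> '4G'
  i=17: run of 'A' x 1 -> '1A'

RLE = 4G9H4G1A


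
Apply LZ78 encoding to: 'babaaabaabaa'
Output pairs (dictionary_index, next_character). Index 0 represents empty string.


LZ78 encoding steps:
Dictionary: {0: ''}
Step 1: w='' (idx 0), next='b' -> output (0, 'b'), add 'b' as idx 1
Step 2: w='' (idx 0), next='a' -> output (0, 'a'), add 'a' as idx 2
Step 3: w='b' (idx 1), next='a' -> output (1, 'a'), add 'ba' as idx 3
Step 4: w='a' (idx 2), next='a' -> output (2, 'a'), add 'aa' as idx 4
Step 5: w='ba' (idx 3), next='a' -> output (3, 'a'), add 'baa' as idx 5
Step 6: w='baa' (idx 5), end of input -> output (5, '')


Encoded: [(0, 'b'), (0, 'a'), (1, 'a'), (2, 'a'), (3, 'a'), (5, '')]


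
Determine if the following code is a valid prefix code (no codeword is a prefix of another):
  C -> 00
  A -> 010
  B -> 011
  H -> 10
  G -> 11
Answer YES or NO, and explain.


Checking each pair (does one codeword prefix another?):
  C='00' vs A='010': no prefix
  C='00' vs B='011': no prefix
  C='00' vs H='10': no prefix
  C='00' vs G='11': no prefix
  A='010' vs C='00': no prefix
  A='010' vs B='011': no prefix
  A='010' vs H='10': no prefix
  A='010' vs G='11': no prefix
  B='011' vs C='00': no prefix
  B='011' vs A='010': no prefix
  B='011' vs H='10': no prefix
  B='011' vs G='11': no prefix
  H='10' vs C='00': no prefix
  H='10' vs A='010': no prefix
  H='10' vs B='011': no prefix
  H='10' vs G='11': no prefix
  G='11' vs C='00': no prefix
  G='11' vs A='010': no prefix
  G='11' vs B='011': no prefix
  G='11' vs H='10': no prefix
No violation found over all pairs.

YES -- this is a valid prefix code. No codeword is a prefix of any other codeword.


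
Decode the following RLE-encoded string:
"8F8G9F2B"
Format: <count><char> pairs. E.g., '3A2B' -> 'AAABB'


Expanding each <count><char> pair:
  8F -> 'FFFFFFFF'
  8G -> 'GGGGGGGG'
  9F -> 'FFFFFFFFF'
  2B -> 'BB'

Decoded = FFFFFFFFGGGGGGGGFFFFFFFFFBB


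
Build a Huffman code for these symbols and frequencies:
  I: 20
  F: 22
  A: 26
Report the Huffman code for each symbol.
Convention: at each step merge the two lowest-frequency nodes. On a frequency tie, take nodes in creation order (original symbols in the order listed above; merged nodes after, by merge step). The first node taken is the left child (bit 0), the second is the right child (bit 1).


Huffman tree construction:
Step 1: Merge I(20) + F(22) = 42
Step 2: Merge A(26) + (I+F)(42) = 68
Read each symbol's code off the tree from the root (left child = 0, right child = 1).

Codes:
  I: 10 (length 2)
  F: 11 (length 2)
  A: 0 (length 1)
Average code length: 110/68 = 1.6176 bits/symbol


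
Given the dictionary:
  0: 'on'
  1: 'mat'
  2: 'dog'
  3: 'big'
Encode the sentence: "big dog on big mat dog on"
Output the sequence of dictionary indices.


Look up each word in the dictionary:
  'big' -> 3
  'dog' -> 2
  'on' -> 0
  'big' -> 3
  'mat' -> 1
  'dog' -> 2
  'on' -> 0

Encoded: [3, 2, 0, 3, 1, 2, 0]


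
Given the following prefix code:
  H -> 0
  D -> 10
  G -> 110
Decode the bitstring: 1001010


Decoding step by step:
Bits 10 -> D
Bits 0 -> H
Bits 10 -> D
Bits 10 -> D


Decoded message: DHDD


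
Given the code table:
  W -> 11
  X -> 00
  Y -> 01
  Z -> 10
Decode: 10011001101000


Decoding:
10 -> Z
01 -> Y
10 -> Z
01 -> Y
10 -> Z
10 -> Z
00 -> X


Result: ZYZYZZX


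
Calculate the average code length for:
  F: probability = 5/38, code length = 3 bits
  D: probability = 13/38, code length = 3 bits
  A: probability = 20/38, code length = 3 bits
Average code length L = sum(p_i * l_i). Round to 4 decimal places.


Weighted contributions p_i * l_i:
  F: (5/38) * 3 = 15/38
  D: (13/38) * 3 = 39/38
  A: (20/38) * 3 = 60/38
Sum = (15 + 39 + 60)/38 = 114/38

L = 114/38 = 3.0000 bits/symbol


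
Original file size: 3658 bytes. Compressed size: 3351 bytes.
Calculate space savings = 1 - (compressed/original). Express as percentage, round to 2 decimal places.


ratio = compressed/original = 3351/3658 = 0.916074
savings = 1 - ratio = 1 - 0.916074 = 0.083926
as a percentage: 0.083926 * 100 = 8.39%

Space savings = 1 - 3351/3658 = 8.39%


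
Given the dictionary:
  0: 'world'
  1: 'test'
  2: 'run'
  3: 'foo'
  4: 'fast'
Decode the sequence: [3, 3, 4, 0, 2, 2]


Look up each index in the dictionary:
  3 -> 'foo'
  3 -> 'foo'
  4 -> 'fast'
  0 -> 'world'
  2 -> 'run'
  2 -> 'run'

Decoded: "foo foo fast world run run"


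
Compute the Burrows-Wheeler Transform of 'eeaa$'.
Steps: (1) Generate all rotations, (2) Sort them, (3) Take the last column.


Rotations (sorted):
  0: $eeaa -> last char: a
  1: a$eea -> last char: a
  2: aa$ee -> last char: e
  3: eaa$e -> last char: e
  4: eeaa$ -> last char: $


BWT = aaee$


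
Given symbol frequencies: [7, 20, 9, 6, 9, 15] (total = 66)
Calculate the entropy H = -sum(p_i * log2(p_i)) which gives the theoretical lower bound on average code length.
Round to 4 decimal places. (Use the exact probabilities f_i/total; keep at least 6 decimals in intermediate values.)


Per-symbol terms -p_i * log2(p_i) with p_i = f_i/66:
  p = 7/66 = 0.106061: log2(p) = -3.237039, -p*log2(p) = 0.343322
  p = 20/66 = 0.303030: log2(p) = -1.722466, -p*log2(p) = 0.521959
  p = 9/66 = 0.136364: log2(p) = -2.874469, -p*log2(p) = 0.391973
  p = 6/66 = 0.090909: log2(p) = -3.459432, -p*log2(p) = 0.314494
  p = 9/66 = 0.136364: log2(p) = -2.874469, -p*log2(p) = 0.391973
  p = 15/66 = 0.227273: log2(p) = -2.137504, -p*log2(p) = 0.485796
H = 0.343322 + 0.521959 + 0.391973 + 0.314494 + 0.391973 + 0.485796 = 2.449517

H = 2.4495 bits/symbol


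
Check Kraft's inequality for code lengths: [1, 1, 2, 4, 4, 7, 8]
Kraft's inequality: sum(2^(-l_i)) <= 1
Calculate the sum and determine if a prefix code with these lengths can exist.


Sum = 2^(-1) + 2^(-1) + 2^(-2) + 2^(-4) + 2^(-4) + 2^(-7) + 2^(-8)
    = 0.5 + 0.5 + 0.25 + 0.0625 + 0.0625 + 0.0078125 + 0.00390625
    = 355/256 = 1.38671875
Since 1.38671875 > 1, Kraft's inequality is NOT satisfied.
A prefix code with these lengths CANNOT exist.

Kraft sum = 1.38671875. Not satisfied.


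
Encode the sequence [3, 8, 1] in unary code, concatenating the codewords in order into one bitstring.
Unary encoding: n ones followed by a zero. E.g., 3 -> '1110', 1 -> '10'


Encode each number as n ones followed by a terminating 0:
  3 -> 1110 (4 bits)
  8 -> 111111110 (9 bits)
  1 -> 10 (2 bits)
Total length = 4 + 9 + 2 = 15 bits.

Unary([3, 8, 1]) = 111011111111010 (15 bits)


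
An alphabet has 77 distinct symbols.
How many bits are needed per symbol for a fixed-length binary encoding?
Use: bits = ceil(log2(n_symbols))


log2(77) = 6.2668
Bracket: 2^6 = 64 < 77 <= 2^7 = 128
So ceil(log2(77)) = 7

bits = ceil(log2(77)) = ceil(6.2668) = 7 bits


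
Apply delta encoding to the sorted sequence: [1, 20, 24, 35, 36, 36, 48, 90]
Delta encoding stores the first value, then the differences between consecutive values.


First value: 1
Deltas:
  20 - 1 = 19
  24 - 20 = 4
  35 - 24 = 11
  36 - 35 = 1
  36 - 36 = 0
  48 - 36 = 12
  90 - 48 = 42


Delta encoded: [1, 19, 4, 11, 1, 0, 12, 42]


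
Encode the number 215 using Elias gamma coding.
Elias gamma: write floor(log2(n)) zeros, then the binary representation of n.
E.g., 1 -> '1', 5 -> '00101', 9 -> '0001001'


num_bits = floor(log2(215)) + 1 = 8
leading_zeros = num_bits - 1 = 7
binary(215) = 11010111

Elias gamma(215) = '0000000' + '11010111' = 000000011010111 (15 bits)


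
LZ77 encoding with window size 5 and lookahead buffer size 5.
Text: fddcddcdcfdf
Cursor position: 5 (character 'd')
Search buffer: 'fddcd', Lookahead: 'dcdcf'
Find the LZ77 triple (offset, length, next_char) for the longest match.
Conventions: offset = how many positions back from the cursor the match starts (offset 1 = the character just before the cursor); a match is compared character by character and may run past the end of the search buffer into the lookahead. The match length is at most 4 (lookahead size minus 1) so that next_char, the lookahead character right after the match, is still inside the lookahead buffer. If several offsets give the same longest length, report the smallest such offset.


Try each offset into the search buffer:
  offset=1 (pos 4, char 'd'): match length 1
  offset=2 (pos 3, char 'c'): match length 0
  offset=3 (pos 2, char 'd'): match length 3
  offset=4 (pos 1, char 'd'): match length 1
  offset=5 (pos 0, char 'f'): match length 0
Longest match has length 3 at offset 3.
next_char = character at position 5 + 3 = 8 -> 'c'

Best match: offset=3, length=3 (matching 'dcd' starting at position 2)
LZ77 triple: (3, 3, 'c')


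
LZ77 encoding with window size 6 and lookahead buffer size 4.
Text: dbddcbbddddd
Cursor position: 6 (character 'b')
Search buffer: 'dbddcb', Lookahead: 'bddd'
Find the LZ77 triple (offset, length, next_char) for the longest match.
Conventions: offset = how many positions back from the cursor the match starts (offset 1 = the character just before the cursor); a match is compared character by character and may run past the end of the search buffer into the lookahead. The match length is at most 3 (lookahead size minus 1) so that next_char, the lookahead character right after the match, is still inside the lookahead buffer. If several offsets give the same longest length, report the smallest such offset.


Try each offset into the search buffer:
  offset=1 (pos 5, char 'b'): match length 1
  offset=2 (pos 4, char 'c'): match length 0
  offset=3 (pos 3, char 'd'): match length 0
  offset=4 (pos 2, char 'd'): match length 0
  offset=5 (pos 1, char 'b'): match length 3
  offset=6 (pos 0, char 'd'): match length 0
Longest match has length 3 at offset 5.
next_char = character at position 6 + 3 = 9 -> 'd'

Best match: offset=5, length=3 (matching 'bdd' starting at position 1)
LZ77 triple: (5, 3, 'd')


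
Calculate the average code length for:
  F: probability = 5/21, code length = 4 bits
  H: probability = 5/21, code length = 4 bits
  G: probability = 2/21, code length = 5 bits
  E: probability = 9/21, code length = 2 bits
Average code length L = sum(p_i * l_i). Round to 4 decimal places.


Weighted contributions p_i * l_i:
  F: (5/21) * 4 = 20/21
  H: (5/21) * 4 = 20/21
  G: (2/21) * 5 = 10/21
  E: (9/21) * 2 = 18/21
Sum = (20 + 20 + 10 + 18)/21 = 68/21

L = 68/21 = 3.2381 bits/symbol


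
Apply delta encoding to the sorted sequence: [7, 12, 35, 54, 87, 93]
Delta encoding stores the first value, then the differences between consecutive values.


First value: 7
Deltas:
  12 - 7 = 5
  35 - 12 = 23
  54 - 35 = 19
  87 - 54 = 33
  93 - 87 = 6


Delta encoded: [7, 5, 23, 19, 33, 6]


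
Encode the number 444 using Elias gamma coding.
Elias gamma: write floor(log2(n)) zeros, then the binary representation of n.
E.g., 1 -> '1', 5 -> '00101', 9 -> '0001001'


num_bits = floor(log2(444)) + 1 = 9
leading_zeros = num_bits - 1 = 8
binary(444) = 110111100

Elias gamma(444) = '00000000' + '110111100' = 00000000110111100 (17 bits)


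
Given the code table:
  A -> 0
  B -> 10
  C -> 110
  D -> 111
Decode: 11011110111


Decoding:
110 -> C
111 -> D
10 -> B
111 -> D


Result: CDBD


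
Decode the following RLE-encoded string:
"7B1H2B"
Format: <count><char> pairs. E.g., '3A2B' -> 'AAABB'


Expanding each <count><char> pair:
  7B -> 'BBBBBBB'
  1H -> 'H'
  2B -> 'BB'

Decoded = BBBBBBBHBB


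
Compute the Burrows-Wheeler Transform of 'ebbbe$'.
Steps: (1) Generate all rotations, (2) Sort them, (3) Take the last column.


Rotations (sorted):
  0: $ebbbe -> last char: e
  1: bbbe$e -> last char: e
  2: bbe$eb -> last char: b
  3: be$ebb -> last char: b
  4: e$ebbb -> last char: b
  5: ebbbe$ -> last char: $


BWT = eebbb$


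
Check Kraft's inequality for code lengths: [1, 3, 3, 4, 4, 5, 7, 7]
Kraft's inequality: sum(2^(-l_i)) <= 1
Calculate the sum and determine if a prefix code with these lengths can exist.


Sum = 2^(-1) + 2^(-3) + 2^(-3) + 2^(-4) + 2^(-4) + 2^(-5) + 2^(-7) + 2^(-7)
    = 0.5 + 0.125 + 0.125 + 0.0625 + 0.0625 + 0.03125 + 0.0078125 + 0.0078125
    = 118/128 = 0.921875
Since 0.921875 <= 1, Kraft's inequality IS satisfied.
A prefix code with these lengths CAN exist.

Kraft sum = 0.921875. Satisfied.


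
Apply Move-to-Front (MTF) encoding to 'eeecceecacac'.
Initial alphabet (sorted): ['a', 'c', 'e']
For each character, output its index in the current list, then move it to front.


MTF encoding:
'e': index 2 in ['a', 'c', 'e'] -> ['e', 'a', 'c']
'e': index 0 in ['e', 'a', 'c'] -> ['e', 'a', 'c']
'e': index 0 in ['e', 'a', 'c'] -> ['e', 'a', 'c']
'c': index 2 in ['e', 'a', 'c'] -> ['c', 'e', 'a']
'c': index 0 in ['c', 'e', 'a'] -> ['c', 'e', 'a']
'e': index 1 in ['c', 'e', 'a'] -> ['e', 'c', 'a']
'e': index 0 in ['e', 'c', 'a'] -> ['e', 'c', 'a']
'c': index 1 in ['e', 'c', 'a'] -> ['c', 'e', 'a']
'a': index 2 in ['c', 'e', 'a'] -> ['a', 'c', 'e']
'c': index 1 in ['a', 'c', 'e'] -> ['c', 'a', 'e']
'a': index 1 in ['c', 'a', 'e'] -> ['a', 'c', 'e']
'c': index 1 in ['a', 'c', 'e'] -> ['c', 'a', 'e']


Output: [2, 0, 0, 2, 0, 1, 0, 1, 2, 1, 1, 1]


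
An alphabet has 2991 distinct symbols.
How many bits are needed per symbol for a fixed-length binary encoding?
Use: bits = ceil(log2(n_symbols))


log2(2991) = 11.5464
Bracket: 2^11 = 2048 < 2991 <= 2^12 = 4096
So ceil(log2(2991)) = 12

bits = ceil(log2(2991)) = ceil(11.5464) = 12 bits


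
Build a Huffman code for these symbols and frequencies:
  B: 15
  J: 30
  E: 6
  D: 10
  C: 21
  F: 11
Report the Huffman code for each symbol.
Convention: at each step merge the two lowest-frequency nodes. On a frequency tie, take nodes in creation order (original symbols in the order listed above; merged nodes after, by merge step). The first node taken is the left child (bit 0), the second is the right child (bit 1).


Huffman tree construction:
Step 1: Merge E(6) + D(10) = 16
Step 2: Merge F(11) + B(15) = 26
Step 3: Merge (E+D)(16) + C(21) = 37
Step 4: Merge (F+B)(26) + J(30) = 56
Step 5: Merge ((E+D)+C)(37) + ((F+B)+J)(56) = 93
Read each symbol's code off the tree from the root (left child = 0, right child = 1).

Codes:
  B: 101 (length 3)
  J: 11 (length 2)
  E: 000 (length 3)
  D: 001 (length 3)
  C: 01 (length 2)
  F: 100 (length 3)
Average code length: 228/93 = 2.4516 bits/symbol


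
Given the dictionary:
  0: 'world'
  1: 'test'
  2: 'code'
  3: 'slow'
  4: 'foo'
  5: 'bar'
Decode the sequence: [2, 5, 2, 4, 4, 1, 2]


Look up each index in the dictionary:
  2 -> 'code'
  5 -> 'bar'
  2 -> 'code'
  4 -> 'foo'
  4 -> 'foo'
  1 -> 'test'
  2 -> 'code'

Decoded: "code bar code foo foo test code"


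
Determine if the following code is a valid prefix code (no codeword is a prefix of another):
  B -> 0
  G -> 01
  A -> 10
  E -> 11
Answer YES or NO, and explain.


Checking each pair (does one codeword prefix another?):
  B='0' vs G='01': prefix -- VIOLATION

NO -- this is NOT a valid prefix code. B (0) is a prefix of G (01).


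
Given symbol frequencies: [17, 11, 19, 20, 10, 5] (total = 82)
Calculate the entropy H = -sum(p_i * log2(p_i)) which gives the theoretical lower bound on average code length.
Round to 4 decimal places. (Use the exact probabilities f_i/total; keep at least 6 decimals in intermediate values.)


Per-symbol terms -p_i * log2(p_i) with p_i = f_i/82:
  p = 17/82 = 0.207317: log2(p) = -2.270089, -p*log2(p) = 0.470628
  p = 11/82 = 0.134146: log2(p) = -2.898120, -p*log2(p) = 0.388772
  p = 19/82 = 0.231707: log2(p) = -2.109624, -p*log2(p) = 0.488815
  p = 20/82 = 0.243902: log2(p) = -2.035624, -p*log2(p) = 0.496494
  p = 10/82 = 0.121951: log2(p) = -3.035624, -p*log2(p) = 0.370198
  p = 5/82 = 0.060976: log2(p) = -4.035624, -p*log2(p) = 0.246075
H = 0.470628 + 0.388772 + 0.488815 + 0.496494 + 0.370198 + 0.246075 = 2.460982

H = 2.461 bits/symbol


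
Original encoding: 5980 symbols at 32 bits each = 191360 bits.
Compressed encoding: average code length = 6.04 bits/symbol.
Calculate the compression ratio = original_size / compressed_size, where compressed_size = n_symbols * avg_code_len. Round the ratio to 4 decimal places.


original_size = n_symbols * orig_bits = 5980 * 32 = 191360 bits
compressed_size = n_symbols * avg_code_len = 5980 * 6.04 = 36119.2 bits
ratio = original_size / compressed_size = 191360 / 36119.2 = 5.298

Compression ratio = 5.298


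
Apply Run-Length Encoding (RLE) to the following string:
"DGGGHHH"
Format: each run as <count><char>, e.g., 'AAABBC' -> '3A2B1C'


Scanning runs left to right:
  i=0: run of 'D' x 1 -> '1D'
  i=1: run of 'G' x 3 -> '3G'
  i=4: run of 'H' x 3 -> '3H'

RLE = 1D3G3H


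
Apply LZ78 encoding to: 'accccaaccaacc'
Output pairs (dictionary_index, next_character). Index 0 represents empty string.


LZ78 encoding steps:
Dictionary: {0: ''}
Step 1: w='' (idx 0), next='a' -> output (0, 'a'), add 'a' as idx 1
Step 2: w='' (idx 0), next='c' -> output (0, 'c'), add 'c' as idx 2
Step 3: w='c' (idx 2), next='c' -> output (2, 'c'), add 'cc' as idx 3
Step 4: w='c' (idx 2), next='a' -> output (2, 'a'), add 'ca' as idx 4
Step 5: w='a' (idx 1), next='c' -> output (1, 'c'), add 'ac' as idx 5
Step 6: w='ca' (idx 4), next='a' -> output (4, 'a'), add 'caa' as idx 6
Step 7: w='cc' (idx 3), end of input -> output (3, '')


Encoded: [(0, 'a'), (0, 'c'), (2, 'c'), (2, 'a'), (1, 'c'), (4, 'a'), (3, '')]


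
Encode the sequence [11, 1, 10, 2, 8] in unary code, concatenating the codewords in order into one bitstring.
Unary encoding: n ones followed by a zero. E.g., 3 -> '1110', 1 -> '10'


Encode each number as n ones followed by a terminating 0:
  11 -> 111111111110 (12 bits)
  1 -> 10 (2 bits)
  10 -> 11111111110 (11 bits)
  2 -> 110 (3 bits)
  8 -> 111111110 (9 bits)
Total length = 12 + 2 + 11 + 3 + 9 = 37 bits.

Unary([11, 1, 10, 2, 8]) = 1111111111101011111111110110111111110 (37 bits)


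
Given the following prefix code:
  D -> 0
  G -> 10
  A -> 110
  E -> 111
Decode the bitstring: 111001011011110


Decoding step by step:
Bits 111 -> E
Bits 0 -> D
Bits 0 -> D
Bits 10 -> G
Bits 110 -> A
Bits 111 -> E
Bits 10 -> G


Decoded message: EDDGAEG


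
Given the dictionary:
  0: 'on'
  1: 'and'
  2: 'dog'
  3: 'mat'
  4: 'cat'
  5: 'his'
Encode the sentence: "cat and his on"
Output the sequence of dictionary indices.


Look up each word in the dictionary:
  'cat' -> 4
  'and' -> 1
  'his' -> 5
  'on' -> 0

Encoded: [4, 1, 5, 0]


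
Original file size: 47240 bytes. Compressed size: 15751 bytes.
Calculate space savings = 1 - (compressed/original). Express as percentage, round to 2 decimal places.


ratio = compressed/original = 15751/47240 = 0.333425
savings = 1 - ratio = 1 - 0.333425 = 0.666575
as a percentage: 0.666575 * 100 = 66.66%

Space savings = 1 - 15751/47240 = 66.66%


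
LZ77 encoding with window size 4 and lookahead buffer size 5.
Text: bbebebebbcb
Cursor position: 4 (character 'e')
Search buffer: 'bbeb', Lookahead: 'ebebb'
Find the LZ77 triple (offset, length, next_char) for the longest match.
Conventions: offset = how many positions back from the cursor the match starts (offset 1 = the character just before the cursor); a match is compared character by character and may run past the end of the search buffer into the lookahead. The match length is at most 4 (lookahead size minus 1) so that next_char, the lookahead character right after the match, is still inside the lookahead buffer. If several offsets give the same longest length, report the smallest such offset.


Try each offset into the search buffer:
  offset=1 (pos 3, char 'b'): match length 0
  offset=2 (pos 2, char 'e'): match length 4
  offset=3 (pos 1, char 'b'): match length 0
  offset=4 (pos 0, char 'b'): match length 0
Longest match has length 4 at offset 2.
next_char = character at position 4 + 4 = 8 -> 'b'

Best match: offset=2, length=4 (matching 'ebeb' starting at position 2)
LZ77 triple: (2, 4, 'b')


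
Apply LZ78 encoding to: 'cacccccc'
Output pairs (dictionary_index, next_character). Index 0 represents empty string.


LZ78 encoding steps:
Dictionary: {0: ''}
Step 1: w='' (idx 0), next='c' -> output (0, 'c'), add 'c' as idx 1
Step 2: w='' (idx 0), next='a' -> output (0, 'a'), add 'a' as idx 2
Step 3: w='c' (idx 1), next='c' -> output (1, 'c'), add 'cc' as idx 3
Step 4: w='cc' (idx 3), next='c' -> output (3, 'c'), add 'ccc' as idx 4
Step 5: w='c' (idx 1), end of input -> output (1, '')


Encoded: [(0, 'c'), (0, 'a'), (1, 'c'), (3, 'c'), (1, '')]


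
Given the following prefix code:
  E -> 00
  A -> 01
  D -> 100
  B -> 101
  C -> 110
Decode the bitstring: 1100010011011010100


Decoding step by step:
Bits 110 -> C
Bits 00 -> E
Bits 100 -> D
Bits 110 -> C
Bits 110 -> C
Bits 101 -> B
Bits 00 -> E


Decoded message: CEDCCBE


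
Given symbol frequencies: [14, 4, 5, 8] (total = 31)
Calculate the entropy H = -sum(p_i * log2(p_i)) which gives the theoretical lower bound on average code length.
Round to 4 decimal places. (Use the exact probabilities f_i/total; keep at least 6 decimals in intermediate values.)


Per-symbol terms -p_i * log2(p_i) with p_i = f_i/31:
  p = 14/31 = 0.451613: log2(p) = -1.146841, -p*log2(p) = 0.517928
  p = 4/31 = 0.129032: log2(p) = -2.954196, -p*log2(p) = 0.381187
  p = 5/31 = 0.161290: log2(p) = -2.632268, -p*log2(p) = 0.424559
  p = 8/31 = 0.258065: log2(p) = -1.954196, -p*log2(p) = 0.504309
H = 0.517928 + 0.381187 + 0.424559 + 0.504309 = 1.827983

H = 1.828 bits/symbol


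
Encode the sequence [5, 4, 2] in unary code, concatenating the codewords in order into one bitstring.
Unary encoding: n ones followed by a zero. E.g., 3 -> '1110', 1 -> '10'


Encode each number as n ones followed by a terminating 0:
  5 -> 111110 (6 bits)
  4 -> 11110 (5 bits)
  2 -> 110 (3 bits)
Total length = 6 + 5 + 3 = 14 bits.

Unary([5, 4, 2]) = 11111011110110 (14 bits)


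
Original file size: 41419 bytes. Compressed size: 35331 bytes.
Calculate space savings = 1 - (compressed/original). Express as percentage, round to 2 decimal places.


ratio = compressed/original = 35331/41419 = 0.853014
savings = 1 - ratio = 1 - 0.853014 = 0.146986
as a percentage: 0.146986 * 100 = 14.7%

Space savings = 1 - 35331/41419 = 14.7%


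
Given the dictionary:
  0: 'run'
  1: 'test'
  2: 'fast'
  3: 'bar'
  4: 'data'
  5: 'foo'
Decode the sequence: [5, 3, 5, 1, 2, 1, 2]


Look up each index in the dictionary:
  5 -> 'foo'
  3 -> 'bar'
  5 -> 'foo'
  1 -> 'test'
  2 -> 'fast'
  1 -> 'test'
  2 -> 'fast'

Decoded: "foo bar foo test fast test fast"


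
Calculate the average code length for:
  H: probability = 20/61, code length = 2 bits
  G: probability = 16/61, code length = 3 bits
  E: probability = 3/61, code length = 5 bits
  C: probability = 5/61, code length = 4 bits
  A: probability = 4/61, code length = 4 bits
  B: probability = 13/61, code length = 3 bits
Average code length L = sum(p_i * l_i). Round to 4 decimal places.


Weighted contributions p_i * l_i:
  H: (20/61) * 2 = 40/61
  G: (16/61) * 3 = 48/61
  E: (3/61) * 5 = 15/61
  C: (5/61) * 4 = 20/61
  A: (4/61) * 4 = 16/61
  B: (13/61) * 3 = 39/61
Sum = (40 + 48 + 15 + 20 + 16 + 39)/61 = 178/61

L = 178/61 = 2.9180 bits/symbol


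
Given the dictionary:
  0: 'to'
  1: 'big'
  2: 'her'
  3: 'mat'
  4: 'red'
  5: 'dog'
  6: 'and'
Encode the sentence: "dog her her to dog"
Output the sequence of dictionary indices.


Look up each word in the dictionary:
  'dog' -> 5
  'her' -> 2
  'her' -> 2
  'to' -> 0
  'dog' -> 5

Encoded: [5, 2, 2, 0, 5]


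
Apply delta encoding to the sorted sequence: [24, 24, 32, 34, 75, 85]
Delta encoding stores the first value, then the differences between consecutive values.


First value: 24
Deltas:
  24 - 24 = 0
  32 - 24 = 8
  34 - 32 = 2
  75 - 34 = 41
  85 - 75 = 10


Delta encoded: [24, 0, 8, 2, 41, 10]


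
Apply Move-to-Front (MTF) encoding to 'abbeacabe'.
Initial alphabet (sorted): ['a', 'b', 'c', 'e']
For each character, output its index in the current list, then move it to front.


MTF encoding:
'a': index 0 in ['a', 'b', 'c', 'e'] -> ['a', 'b', 'c', 'e']
'b': index 1 in ['a', 'b', 'c', 'e'] -> ['b', 'a', 'c', 'e']
'b': index 0 in ['b', 'a', 'c', 'e'] -> ['b', 'a', 'c', 'e']
'e': index 3 in ['b', 'a', 'c', 'e'] -> ['e', 'b', 'a', 'c']
'a': index 2 in ['e', 'b', 'a', 'c'] -> ['a', 'e', 'b', 'c']
'c': index 3 in ['a', 'e', 'b', 'c'] -> ['c', 'a', 'e', 'b']
'a': index 1 in ['c', 'a', 'e', 'b'] -> ['a', 'c', 'e', 'b']
'b': index 3 in ['a', 'c', 'e', 'b'] -> ['b', 'a', 'c', 'e']
'e': index 3 in ['b', 'a', 'c', 'e'] -> ['e', 'b', 'a', 'c']


Output: [0, 1, 0, 3, 2, 3, 1, 3, 3]


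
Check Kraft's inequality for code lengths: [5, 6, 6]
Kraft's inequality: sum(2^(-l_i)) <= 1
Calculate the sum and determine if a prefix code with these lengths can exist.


Sum = 2^(-5) + 2^(-6) + 2^(-6)
    = 0.03125 + 0.015625 + 0.015625
    = 4/64 = 0.0625
Since 0.0625 <= 1, Kraft's inequality IS satisfied.
A prefix code with these lengths CAN exist.

Kraft sum = 0.0625. Satisfied.


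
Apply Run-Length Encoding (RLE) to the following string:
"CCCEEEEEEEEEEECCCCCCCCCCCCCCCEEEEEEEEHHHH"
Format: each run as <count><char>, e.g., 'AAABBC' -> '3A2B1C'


Scanning runs left to right:
  i=0: run of 'C' x 3 -> '3C'
  i=3: run of 'E' x 11 -> '11E'
  i=14: run of 'C' x 15 -> '15C'
  i=29: run of 'E' x 8 -> '8E'
  i=37: run of 'H' x 4 -> '4H'

RLE = 3C11E15C8E4H


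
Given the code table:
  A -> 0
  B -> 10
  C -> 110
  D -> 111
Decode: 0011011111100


Decoding:
0 -> A
0 -> A
110 -> C
111 -> D
111 -> D
0 -> A
0 -> A


Result: AACDDAA


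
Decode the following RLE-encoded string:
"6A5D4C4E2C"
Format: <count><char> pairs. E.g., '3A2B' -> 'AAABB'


Expanding each <count><char> pair:
  6A -> 'AAAAAA'
  5D -> 'DDDDD'
  4C -> 'CCCC'
  4E -> 'EEEE'
  2C -> 'CC'

Decoded = AAAAAADDDDDCCCCEEEECC


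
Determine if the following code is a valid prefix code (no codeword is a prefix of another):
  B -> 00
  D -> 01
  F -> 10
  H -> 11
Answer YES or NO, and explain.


Checking each pair (does one codeword prefix another?):
  B='00' vs D='01': no prefix
  B='00' vs F='10': no prefix
  B='00' vs H='11': no prefix
  D='01' vs B='00': no prefix
  D='01' vs F='10': no prefix
  D='01' vs H='11': no prefix
  F='10' vs B='00': no prefix
  F='10' vs D='01': no prefix
  F='10' vs H='11': no prefix
  H='11' vs B='00': no prefix
  H='11' vs D='01': no prefix
  H='11' vs F='10': no prefix
No violation found over all pairs.

YES -- this is a valid prefix code. No codeword is a prefix of any other codeword.


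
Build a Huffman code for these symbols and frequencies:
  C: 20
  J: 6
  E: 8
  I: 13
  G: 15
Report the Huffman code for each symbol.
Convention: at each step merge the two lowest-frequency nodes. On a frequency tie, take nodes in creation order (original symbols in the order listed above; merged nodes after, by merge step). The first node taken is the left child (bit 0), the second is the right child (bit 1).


Huffman tree construction:
Step 1: Merge J(6) + E(8) = 14
Step 2: Merge I(13) + (J+E)(14) = 27
Step 3: Merge G(15) + C(20) = 35
Step 4: Merge (I+(J+E))(27) + (G+C)(35) = 62
Read each symbol's code off the tree from the root (left child = 0, right child = 1).

Codes:
  C: 11 (length 2)
  J: 010 (length 3)
  E: 011 (length 3)
  I: 00 (length 2)
  G: 10 (length 2)
Average code length: 138/62 = 2.2258 bits/symbol


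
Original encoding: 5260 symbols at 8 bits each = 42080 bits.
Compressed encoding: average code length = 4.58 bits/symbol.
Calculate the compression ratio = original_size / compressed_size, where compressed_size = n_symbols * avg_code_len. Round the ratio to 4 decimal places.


original_size = n_symbols * orig_bits = 5260 * 8 = 42080 bits
compressed_size = n_symbols * avg_code_len = 5260 * 4.58 = 24090.8 bits
ratio = original_size / compressed_size = 42080 / 24090.8 = 1.7467

Compression ratio = 1.7467


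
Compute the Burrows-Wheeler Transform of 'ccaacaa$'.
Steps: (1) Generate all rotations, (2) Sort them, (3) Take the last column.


Rotations (sorted):
  0: $ccaacaa -> last char: a
  1: a$ccaaca -> last char: a
  2: aa$ccaac -> last char: c
  3: aacaa$cc -> last char: c
  4: acaa$cca -> last char: a
  5: caa$ccaa -> last char: a
  6: caacaa$c -> last char: c
  7: ccaacaa$ -> last char: $


BWT = aaccaac$


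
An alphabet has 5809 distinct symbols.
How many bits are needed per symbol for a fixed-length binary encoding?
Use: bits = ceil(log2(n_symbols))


log2(5809) = 12.5041
Bracket: 2^12 = 4096 < 5809 <= 2^13 = 8192
So ceil(log2(5809)) = 13

bits = ceil(log2(5809)) = ceil(12.5041) = 13 bits


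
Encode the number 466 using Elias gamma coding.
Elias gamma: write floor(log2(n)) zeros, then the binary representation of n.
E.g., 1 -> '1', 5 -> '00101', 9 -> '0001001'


num_bits = floor(log2(466)) + 1 = 9
leading_zeros = num_bits - 1 = 8
binary(466) = 111010010

Elias gamma(466) = '00000000' + '111010010' = 00000000111010010 (17 bits)


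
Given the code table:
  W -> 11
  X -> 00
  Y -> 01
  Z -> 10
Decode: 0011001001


Decoding:
00 -> X
11 -> W
00 -> X
10 -> Z
01 -> Y


Result: XWXZY


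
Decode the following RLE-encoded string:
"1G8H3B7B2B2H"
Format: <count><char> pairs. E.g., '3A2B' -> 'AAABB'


Expanding each <count><char> pair:
  1G -> 'G'
  8H -> 'HHHHHHHH'
  3B -> 'BBB'
  7B -> 'BBBBBBB'
  2B -> 'BB'
  2H -> 'HH'

Decoded = GHHHHHHHHBBBBBBBBBBBBHH


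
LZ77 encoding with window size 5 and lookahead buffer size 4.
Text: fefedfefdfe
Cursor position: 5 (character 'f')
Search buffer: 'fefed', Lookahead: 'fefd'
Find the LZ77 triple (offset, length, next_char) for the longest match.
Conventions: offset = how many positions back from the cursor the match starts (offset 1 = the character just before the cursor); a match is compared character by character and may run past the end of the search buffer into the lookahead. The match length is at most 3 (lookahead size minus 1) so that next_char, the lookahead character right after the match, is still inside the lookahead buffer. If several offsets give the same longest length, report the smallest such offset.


Try each offset into the search buffer:
  offset=1 (pos 4, char 'd'): match length 0
  offset=2 (pos 3, char 'e'): match length 0
  offset=3 (pos 2, char 'f'): match length 2
  offset=4 (pos 1, char 'e'): match length 0
  offset=5 (pos 0, char 'f'): match length 3
Longest match has length 3 at offset 5.
next_char = character at position 5 + 3 = 8 -> 'd'

Best match: offset=5, length=3 (matching 'fef' starting at position 0)
LZ77 triple: (5, 3, 'd')


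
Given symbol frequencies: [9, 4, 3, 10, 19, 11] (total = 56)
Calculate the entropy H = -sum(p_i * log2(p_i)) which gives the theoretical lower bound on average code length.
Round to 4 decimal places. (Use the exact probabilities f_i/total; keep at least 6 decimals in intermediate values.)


Per-symbol terms -p_i * log2(p_i) with p_i = f_i/56:
  p = 9/56 = 0.160714: log2(p) = -2.637430, -p*log2(p) = 0.423873
  p = 4/56 = 0.071429: log2(p) = -3.807355, -p*log2(p) = 0.271954
  p = 3/56 = 0.053571: log2(p) = -4.222392, -p*log2(p) = 0.226200
  p = 10/56 = 0.178571: log2(p) = -2.485427, -p*log2(p) = 0.443826
  p = 19/56 = 0.339286: log2(p) = -1.559427, -p*log2(p) = 0.529091
  p = 11/56 = 0.196429: log2(p) = -2.347923, -p*log2(p) = 0.461199
H = 0.423873 + 0.271954 + 0.226200 + 0.443826 + 0.529091 + 0.461199 = 2.356143

H = 2.3561 bits/symbol


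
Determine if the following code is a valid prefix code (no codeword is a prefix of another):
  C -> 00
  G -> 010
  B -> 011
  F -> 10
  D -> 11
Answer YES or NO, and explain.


Checking each pair (does one codeword prefix another?):
  C='00' vs G='010': no prefix
  C='00' vs B='011': no prefix
  C='00' vs F='10': no prefix
  C='00' vs D='11': no prefix
  G='010' vs C='00': no prefix
  G='010' vs B='011': no prefix
  G='010' vs F='10': no prefix
  G='010' vs D='11': no prefix
  B='011' vs C='00': no prefix
  B='011' vs G='010': no prefix
  B='011' vs F='10': no prefix
  B='011' vs D='11': no prefix
  F='10' vs C='00': no prefix
  F='10' vs G='010': no prefix
  F='10' vs B='011': no prefix
  F='10' vs D='11': no prefix
  D='11' vs C='00': no prefix
  D='11' vs G='010': no prefix
  D='11' vs B='011': no prefix
  D='11' vs F='10': no prefix
No violation found over all pairs.

YES -- this is a valid prefix code. No codeword is a prefix of any other codeword.


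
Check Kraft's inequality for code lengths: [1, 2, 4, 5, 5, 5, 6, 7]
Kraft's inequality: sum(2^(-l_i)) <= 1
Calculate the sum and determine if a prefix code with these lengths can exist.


Sum = 2^(-1) + 2^(-2) + 2^(-4) + 2^(-5) + 2^(-5) + 2^(-5) + 2^(-6) + 2^(-7)
    = 0.5 + 0.25 + 0.0625 + 0.03125 + 0.03125 + 0.03125 + 0.015625 + 0.0078125
    = 119/128 = 0.9296875
Since 0.9296875 <= 1, Kraft's inequality IS satisfied.
A prefix code with these lengths CAN exist.

Kraft sum = 0.9296875. Satisfied.


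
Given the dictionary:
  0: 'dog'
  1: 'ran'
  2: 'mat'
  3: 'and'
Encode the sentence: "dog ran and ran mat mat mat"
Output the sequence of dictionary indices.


Look up each word in the dictionary:
  'dog' -> 0
  'ran' -> 1
  'and' -> 3
  'ran' -> 1
  'mat' -> 2
  'mat' -> 2
  'mat' -> 2

Encoded: [0, 1, 3, 1, 2, 2, 2]


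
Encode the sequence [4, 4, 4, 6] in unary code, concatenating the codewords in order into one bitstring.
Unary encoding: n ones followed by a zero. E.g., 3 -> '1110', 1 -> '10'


Encode each number as n ones followed by a terminating 0:
  4 -> 11110 (5 bits)
  4 -> 11110 (5 bits)
  4 -> 11110 (5 bits)
  6 -> 1111110 (7 bits)
Total length = 5 + 5 + 5 + 7 = 22 bits.

Unary([4, 4, 4, 6]) = 1111011110111101111110 (22 bits)


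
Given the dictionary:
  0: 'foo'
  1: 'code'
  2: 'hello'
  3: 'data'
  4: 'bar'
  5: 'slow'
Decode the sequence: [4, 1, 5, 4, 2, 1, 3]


Look up each index in the dictionary:
  4 -> 'bar'
  1 -> 'code'
  5 -> 'slow'
  4 -> 'bar'
  2 -> 'hello'
  1 -> 'code'
  3 -> 'data'

Decoded: "bar code slow bar hello code data"


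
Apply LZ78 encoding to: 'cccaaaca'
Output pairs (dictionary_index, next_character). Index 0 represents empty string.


LZ78 encoding steps:
Dictionary: {0: ''}
Step 1: w='' (idx 0), next='c' -> output (0, 'c'), add 'c' as idx 1
Step 2: w='c' (idx 1), next='c' -> output (1, 'c'), add 'cc' as idx 2
Step 3: w='' (idx 0), next='a' -> output (0, 'a'), add 'a' as idx 3
Step 4: w='a' (idx 3), next='a' -> output (3, 'a'), add 'aa' as idx 4
Step 5: w='c' (idx 1), next='a' -> output (1, 'a'), add 'ca' as idx 5


Encoded: [(0, 'c'), (1, 'c'), (0, 'a'), (3, 'a'), (1, 'a')]


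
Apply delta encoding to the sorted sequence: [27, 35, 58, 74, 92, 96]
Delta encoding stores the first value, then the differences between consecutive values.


First value: 27
Deltas:
  35 - 27 = 8
  58 - 35 = 23
  74 - 58 = 16
  92 - 74 = 18
  96 - 92 = 4


Delta encoded: [27, 8, 23, 16, 18, 4]


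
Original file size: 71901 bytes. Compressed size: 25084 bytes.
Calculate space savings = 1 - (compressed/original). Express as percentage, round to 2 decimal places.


ratio = compressed/original = 25084/71901 = 0.348869
savings = 1 - ratio = 1 - 0.348869 = 0.651131
as a percentage: 0.651131 * 100 = 65.11%

Space savings = 1 - 25084/71901 = 65.11%


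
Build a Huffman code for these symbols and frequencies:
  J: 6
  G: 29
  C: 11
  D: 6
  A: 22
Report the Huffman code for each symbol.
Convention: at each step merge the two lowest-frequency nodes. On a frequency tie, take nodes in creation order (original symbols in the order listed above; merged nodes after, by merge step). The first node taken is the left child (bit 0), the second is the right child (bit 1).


Huffman tree construction:
Step 1: Merge J(6) + D(6) = 12
Step 2: Merge C(11) + (J+D)(12) = 23
Step 3: Merge A(22) + (C+(J+D))(23) = 45
Step 4: Merge G(29) + (A+(C+(J+D)))(45) = 74
Read each symbol's code off the tree from the root (left child = 0, right child = 1).

Codes:
  J: 1110 (length 4)
  G: 0 (length 1)
  C: 110 (length 3)
  D: 1111 (length 4)
  A: 10 (length 2)
Average code length: 154/74 = 2.0811 bits/symbol


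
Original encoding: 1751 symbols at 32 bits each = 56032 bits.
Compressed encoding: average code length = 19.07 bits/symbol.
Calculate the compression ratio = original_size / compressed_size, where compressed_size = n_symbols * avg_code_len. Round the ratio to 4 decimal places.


original_size = n_symbols * orig_bits = 1751 * 32 = 56032 bits
compressed_size = n_symbols * avg_code_len = 1751 * 19.07 = 33391.57 bits
ratio = original_size / compressed_size = 56032 / 33391.57 = 1.678

Compression ratio = 1.678


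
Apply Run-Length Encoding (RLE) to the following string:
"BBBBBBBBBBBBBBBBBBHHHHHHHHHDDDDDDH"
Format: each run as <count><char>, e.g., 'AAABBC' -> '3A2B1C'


Scanning runs left to right:
  i=0: run of 'B' x 18 -> '18B'
  i=18: run of 'H' x 9 -> '9H'
  i=27: run of 'D' x 6 -> '6D'
  i=33: run of 'H' x 1 -> '1H'

RLE = 18B9H6D1H


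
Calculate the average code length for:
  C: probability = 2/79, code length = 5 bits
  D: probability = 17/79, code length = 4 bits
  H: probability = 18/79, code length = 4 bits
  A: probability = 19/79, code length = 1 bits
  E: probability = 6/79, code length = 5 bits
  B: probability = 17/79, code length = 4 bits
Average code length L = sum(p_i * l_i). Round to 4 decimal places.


Weighted contributions p_i * l_i:
  C: (2/79) * 5 = 10/79
  D: (17/79) * 4 = 68/79
  H: (18/79) * 4 = 72/79
  A: (19/79) * 1 = 19/79
  E: (6/79) * 5 = 30/79
  B: (17/79) * 4 = 68/79
Sum = (10 + 68 + 72 + 19 + 30 + 68)/79 = 267/79

L = 267/79 = 3.3797 bits/symbol


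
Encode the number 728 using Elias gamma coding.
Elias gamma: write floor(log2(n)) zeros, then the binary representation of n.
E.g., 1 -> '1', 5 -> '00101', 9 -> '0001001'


num_bits = floor(log2(728)) + 1 = 10
leading_zeros = num_bits - 1 = 9
binary(728) = 1011011000

Elias gamma(728) = '000000000' + '1011011000' = 0000000001011011000 (19 bits)


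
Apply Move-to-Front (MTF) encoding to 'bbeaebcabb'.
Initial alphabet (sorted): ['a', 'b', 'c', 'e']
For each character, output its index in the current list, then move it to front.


MTF encoding:
'b': index 1 in ['a', 'b', 'c', 'e'] -> ['b', 'a', 'c', 'e']
'b': index 0 in ['b', 'a', 'c', 'e'] -> ['b', 'a', 'c', 'e']
'e': index 3 in ['b', 'a', 'c', 'e'] -> ['e', 'b', 'a', 'c']
'a': index 2 in ['e', 'b', 'a', 'c'] -> ['a', 'e', 'b', 'c']
'e': index 1 in ['a', 'e', 'b', 'c'] -> ['e', 'a', 'b', 'c']
'b': index 2 in ['e', 'a', 'b', 'c'] -> ['b', 'e', 'a', 'c']
'c': index 3 in ['b', 'e', 'a', 'c'] -> ['c', 'b', 'e', 'a']
'a': index 3 in ['c', 'b', 'e', 'a'] -> ['a', 'c', 'b', 'e']
'b': index 2 in ['a', 'c', 'b', 'e'] -> ['b', 'a', 'c', 'e']
'b': index 0 in ['b', 'a', 'c', 'e'] -> ['b', 'a', 'c', 'e']


Output: [1, 0, 3, 2, 1, 2, 3, 3, 2, 0]


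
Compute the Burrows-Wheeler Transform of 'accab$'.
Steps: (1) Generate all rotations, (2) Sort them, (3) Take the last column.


Rotations (sorted):
  0: $accab -> last char: b
  1: ab$acc -> last char: c
  2: accab$ -> last char: $
  3: b$acca -> last char: a
  4: cab$ac -> last char: c
  5: ccab$a -> last char: a


BWT = bc$aca


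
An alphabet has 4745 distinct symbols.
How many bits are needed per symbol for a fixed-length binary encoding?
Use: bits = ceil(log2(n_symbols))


log2(4745) = 12.2122
Bracket: 2^12 = 4096 < 4745 <= 2^13 = 8192
So ceil(log2(4745)) = 13

bits = ceil(log2(4745)) = ceil(12.2122) = 13 bits
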